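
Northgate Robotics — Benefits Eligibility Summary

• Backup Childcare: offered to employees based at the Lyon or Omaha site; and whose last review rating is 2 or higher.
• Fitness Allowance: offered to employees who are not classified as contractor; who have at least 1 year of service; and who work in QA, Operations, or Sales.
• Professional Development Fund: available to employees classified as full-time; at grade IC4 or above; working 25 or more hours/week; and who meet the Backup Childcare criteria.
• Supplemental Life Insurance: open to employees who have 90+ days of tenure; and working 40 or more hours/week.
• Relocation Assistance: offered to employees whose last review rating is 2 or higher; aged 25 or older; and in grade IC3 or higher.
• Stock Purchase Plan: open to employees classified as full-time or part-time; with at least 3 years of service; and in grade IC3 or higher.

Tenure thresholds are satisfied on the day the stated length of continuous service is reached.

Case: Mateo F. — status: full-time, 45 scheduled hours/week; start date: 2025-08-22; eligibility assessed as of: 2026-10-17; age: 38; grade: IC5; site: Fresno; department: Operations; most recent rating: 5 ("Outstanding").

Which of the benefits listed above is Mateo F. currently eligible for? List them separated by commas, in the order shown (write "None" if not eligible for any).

Service from 2025-08-22 to 2026-10-17: 421 days.
Backup Childcare — site Fresno ✗ (not Lyon or Omaha) → not eligible.
Fitness Allowance — status full-time ✓ (not excluded); service 421 days ≥ 1 year (≈365 days) ✓; dept Operations ✓ → eligible.
Professional Development Fund — status full-time ✓; grade IC5 ≥ IC4 ✓; 45 hrs/wk ≥ 25 ✓; not eligible for Backup Childcare ✗ → not eligible.
Supplemental Life Insurance — service 421 days ≥ 90 days ✓; 45 hrs/wk ≥ 40 ✓ → eligible.
Relocation Assistance — rating 5 ≥ 2 ✓; age 38 ≥ 25 ✓; grade IC5 ≥ IC3 ✓ → eligible.
Stock Purchase Plan — status full-time ✓; service 421 days < 3 years (≈1095 days) ✗ → not eligible.

Fitness Allowance, Supplemental Life Insurance, Relocation Assistance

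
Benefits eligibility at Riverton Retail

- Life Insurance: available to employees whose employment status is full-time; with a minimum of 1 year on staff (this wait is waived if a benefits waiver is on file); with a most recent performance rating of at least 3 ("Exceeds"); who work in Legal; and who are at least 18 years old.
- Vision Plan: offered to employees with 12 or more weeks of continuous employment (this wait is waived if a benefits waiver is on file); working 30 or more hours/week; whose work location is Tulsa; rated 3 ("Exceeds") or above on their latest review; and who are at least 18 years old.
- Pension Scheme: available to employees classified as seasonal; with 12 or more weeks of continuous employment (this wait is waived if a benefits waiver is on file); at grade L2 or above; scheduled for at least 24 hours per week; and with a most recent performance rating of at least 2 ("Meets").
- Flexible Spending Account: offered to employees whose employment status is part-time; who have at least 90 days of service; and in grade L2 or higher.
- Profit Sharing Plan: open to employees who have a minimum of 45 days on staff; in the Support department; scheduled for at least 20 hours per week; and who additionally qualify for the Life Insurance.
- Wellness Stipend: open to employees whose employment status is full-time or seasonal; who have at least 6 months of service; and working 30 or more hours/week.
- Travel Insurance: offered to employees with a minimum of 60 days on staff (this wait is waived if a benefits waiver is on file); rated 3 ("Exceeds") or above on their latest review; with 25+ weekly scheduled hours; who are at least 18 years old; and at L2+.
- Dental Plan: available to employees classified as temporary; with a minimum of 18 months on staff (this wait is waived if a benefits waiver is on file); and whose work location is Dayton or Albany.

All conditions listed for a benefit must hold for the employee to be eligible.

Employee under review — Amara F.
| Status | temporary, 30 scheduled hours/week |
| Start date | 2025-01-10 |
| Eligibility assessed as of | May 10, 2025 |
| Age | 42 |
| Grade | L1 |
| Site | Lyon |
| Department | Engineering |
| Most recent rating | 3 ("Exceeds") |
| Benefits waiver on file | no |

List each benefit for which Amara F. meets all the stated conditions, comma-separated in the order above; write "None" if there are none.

None

Service from 2025-01-10 to May 10, 2025: 120 days.
Life Insurance — status temporary ✗ (requires full-time) → not eligible.
Vision Plan — no waiver, service 120 days ≥ 12 weeks (≈84 days) ✓; 30 hrs/wk ≥ 30 ✓; site Lyon ✗ (not Tulsa) → not eligible.
Pension Scheme — status temporary ✗ (requires seasonal) → not eligible.
Flexible Spending Account — status temporary ✗ (requires part-time) → not eligible.
Profit Sharing Plan — service 120 days ≥ 45 days ✓; dept Engineering ✗ → not eligible.
Wellness Stipend — status temporary ✗ (requires full-time or seasonal) → not eligible.
Travel Insurance — no waiver, service 120 days ≥ 60 days ✓; rating 3 ≥ 3 ✓; 30 hrs/wk ≥ 25 ✓; age 42 ≥ 18 ✓; grade L1 < L2 ✗ → not eligible.
Dental Plan — status temporary ✓; no waiver, service 120 days < 18 months (≈540 days) ✗ → not eligible.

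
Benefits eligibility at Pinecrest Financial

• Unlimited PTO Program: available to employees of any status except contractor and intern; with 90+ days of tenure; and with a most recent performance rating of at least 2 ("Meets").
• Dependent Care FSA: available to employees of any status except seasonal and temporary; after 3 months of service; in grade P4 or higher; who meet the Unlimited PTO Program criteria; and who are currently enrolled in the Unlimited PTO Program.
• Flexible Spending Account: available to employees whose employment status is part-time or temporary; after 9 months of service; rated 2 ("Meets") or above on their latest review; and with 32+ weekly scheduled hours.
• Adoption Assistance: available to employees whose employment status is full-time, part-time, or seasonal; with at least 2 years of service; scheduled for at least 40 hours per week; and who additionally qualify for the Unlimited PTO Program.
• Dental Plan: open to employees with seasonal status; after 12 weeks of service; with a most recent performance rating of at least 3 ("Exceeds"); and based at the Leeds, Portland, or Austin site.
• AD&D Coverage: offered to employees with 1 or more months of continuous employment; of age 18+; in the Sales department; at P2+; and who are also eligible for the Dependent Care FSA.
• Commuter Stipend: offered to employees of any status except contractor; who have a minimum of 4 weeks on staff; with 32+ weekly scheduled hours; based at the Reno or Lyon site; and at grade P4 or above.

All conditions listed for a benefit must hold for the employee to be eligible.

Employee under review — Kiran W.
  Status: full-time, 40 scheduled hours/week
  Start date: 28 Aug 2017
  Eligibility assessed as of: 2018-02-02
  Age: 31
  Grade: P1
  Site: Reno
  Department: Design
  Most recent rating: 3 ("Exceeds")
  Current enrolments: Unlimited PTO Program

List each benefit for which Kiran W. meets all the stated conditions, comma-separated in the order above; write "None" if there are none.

Unlimited PTO Program

Service from 28 Aug 2017 to 2018-02-02: 158 days.
Unlimited PTO Program — status full-time ✓ (not excluded); service 158 days ≥ 90 days ✓; rating 3 ≥ 2 ✓ → eligible.
Dependent Care FSA — status full-time ✓ (not excluded); service 158 days ≥ 3 months (≈90 days) ✓; grade P1 < P4 ✗ → not eligible.
Flexible Spending Account — status full-time ✗ (requires part-time or temporary) → not eligible.
Adoption Assistance — status full-time ✓; service 158 days < 2 years (≈730 days) ✗ → not eligible.
Dental Plan — status full-time ✗ (requires seasonal) → not eligible.
AD&D Coverage — service 158 days ≥ 1 month (≈30 days) ✓; age 31 ≥ 18 ✓; dept Design ✗ → not eligible.
Commuter Stipend — status full-time ✓ (not excluded); service 158 days ≥ 4 weeks (≈28 days) ✓; 40 hrs/wk ≥ 32 ✓; site Reno ✓; grade P1 < P4 ✗ → not eligible.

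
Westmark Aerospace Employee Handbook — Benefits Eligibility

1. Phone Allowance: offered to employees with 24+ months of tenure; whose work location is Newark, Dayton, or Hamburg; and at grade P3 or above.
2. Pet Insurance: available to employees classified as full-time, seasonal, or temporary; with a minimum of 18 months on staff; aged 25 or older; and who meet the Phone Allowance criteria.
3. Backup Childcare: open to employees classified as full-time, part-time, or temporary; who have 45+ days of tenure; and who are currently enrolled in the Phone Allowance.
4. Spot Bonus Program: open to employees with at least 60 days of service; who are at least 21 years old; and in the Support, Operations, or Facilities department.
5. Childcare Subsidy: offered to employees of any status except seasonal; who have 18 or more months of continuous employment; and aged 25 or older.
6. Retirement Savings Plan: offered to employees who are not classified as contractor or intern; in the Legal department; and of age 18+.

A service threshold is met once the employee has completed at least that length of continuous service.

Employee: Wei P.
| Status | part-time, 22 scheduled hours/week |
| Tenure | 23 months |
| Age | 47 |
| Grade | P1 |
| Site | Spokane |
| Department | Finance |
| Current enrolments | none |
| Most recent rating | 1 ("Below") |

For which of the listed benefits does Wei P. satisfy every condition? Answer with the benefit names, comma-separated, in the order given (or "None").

Childcare Subsidy

Phone Allowance — service 23 months < 24 months ✗ → not eligible.
Pet Insurance — status part-time ✗ (requires full-time, seasonal, or temporary) → not eligible.
Backup Childcare — status part-time ✓; service 23 months ≥ 45 days ✓; not enrolled in Phone Allowance ✗ → not eligible.
Spot Bonus Program — service 23 months ≥ 60 days ✓; age 47 ≥ 21 ✓; dept Finance ✗ → not eligible.
Childcare Subsidy — status part-time ✓ (not excluded); service 23 months ≥ 18 months ✓; age 47 ≥ 25 ✓ → eligible.
Retirement Savings Plan — status part-time ✓ (not excluded); dept Finance ✗ → not eligible.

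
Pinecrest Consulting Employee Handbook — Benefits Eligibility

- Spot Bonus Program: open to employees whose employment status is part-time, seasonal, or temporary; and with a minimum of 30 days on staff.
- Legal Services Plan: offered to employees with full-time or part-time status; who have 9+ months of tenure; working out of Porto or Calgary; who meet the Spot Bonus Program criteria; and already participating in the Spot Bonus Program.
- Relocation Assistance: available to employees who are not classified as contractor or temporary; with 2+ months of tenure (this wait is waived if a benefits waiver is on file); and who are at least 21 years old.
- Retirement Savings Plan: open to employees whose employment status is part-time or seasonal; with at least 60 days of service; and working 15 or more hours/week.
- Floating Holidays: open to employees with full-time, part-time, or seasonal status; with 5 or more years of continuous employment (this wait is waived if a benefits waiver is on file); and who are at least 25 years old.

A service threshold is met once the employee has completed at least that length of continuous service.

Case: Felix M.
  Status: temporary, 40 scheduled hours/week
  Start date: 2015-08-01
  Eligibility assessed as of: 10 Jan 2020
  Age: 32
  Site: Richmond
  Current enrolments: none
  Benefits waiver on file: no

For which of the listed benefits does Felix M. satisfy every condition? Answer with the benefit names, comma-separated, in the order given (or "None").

Service from 2015-08-01 to 10 Jan 2020: 1623 days.
Spot Bonus Program — status temporary ✓; service 1623 days ≥ 30 days ✓ → eligible.
Legal Services Plan — status temporary ✗ (requires full-time or part-time) → not eligible.
Relocation Assistance — status temporary ✗ (excluded) → not eligible.
Retirement Savings Plan — status temporary ✗ (requires part-time or seasonal) → not eligible.
Floating Holidays — status temporary ✗ (requires full-time, part-time, or seasonal) → not eligible.

Spot Bonus Program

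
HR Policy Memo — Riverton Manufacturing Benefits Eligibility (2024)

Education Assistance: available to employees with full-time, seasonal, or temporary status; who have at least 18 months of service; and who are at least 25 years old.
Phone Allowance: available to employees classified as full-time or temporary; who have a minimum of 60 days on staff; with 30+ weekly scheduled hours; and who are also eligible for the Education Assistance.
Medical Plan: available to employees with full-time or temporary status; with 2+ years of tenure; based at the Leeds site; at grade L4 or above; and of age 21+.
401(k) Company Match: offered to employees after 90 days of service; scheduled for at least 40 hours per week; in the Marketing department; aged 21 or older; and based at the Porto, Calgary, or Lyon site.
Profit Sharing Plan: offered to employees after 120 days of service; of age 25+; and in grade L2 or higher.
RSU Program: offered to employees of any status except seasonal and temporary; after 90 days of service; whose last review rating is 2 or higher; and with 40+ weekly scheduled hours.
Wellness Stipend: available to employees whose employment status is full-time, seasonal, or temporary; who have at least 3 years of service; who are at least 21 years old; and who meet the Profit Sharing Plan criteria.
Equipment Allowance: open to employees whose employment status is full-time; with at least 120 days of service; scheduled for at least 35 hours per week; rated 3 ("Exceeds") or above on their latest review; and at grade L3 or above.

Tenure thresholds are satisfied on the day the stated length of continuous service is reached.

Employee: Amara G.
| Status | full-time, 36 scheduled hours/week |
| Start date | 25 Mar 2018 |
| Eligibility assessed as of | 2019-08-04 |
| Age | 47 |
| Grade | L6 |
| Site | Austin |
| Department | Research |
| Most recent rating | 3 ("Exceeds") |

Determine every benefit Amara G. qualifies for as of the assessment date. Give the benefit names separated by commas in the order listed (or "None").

Service from 25 Mar 2018 to 2019-08-04: 497 days.
Education Assistance — status full-time ✓; service 497 days < 18 months (≈540 days) ✗ → not eligible.
Phone Allowance — status full-time ✓; service 497 days ≥ 60 days ✓; 36 hrs/wk ≥ 30 ✓; not eligible for Education Assistance ✗ → not eligible.
Medical Plan — status full-time ✓; service 497 days < 2 years (≈730 days) ✗ → not eligible.
401(k) Company Match — service 497 days ≥ 90 days ✓; 36 hrs/wk < 40 ✗ → not eligible.
Profit Sharing Plan — service 497 days ≥ 120 days ✓; age 47 ≥ 25 ✓; grade L6 ≥ L2 ✓ → eligible.
RSU Program — status full-time ✓ (not excluded); service 497 days ≥ 90 days ✓; rating 3 ≥ 2 ✓; 36 hrs/wk < 40 ✗ → not eligible.
Wellness Stipend — status full-time ✓; service 497 days < 3 years (≈1095 days) ✗ → not eligible.
Equipment Allowance — status full-time ✓; service 497 days ≥ 120 days ✓; 36 hrs/wk ≥ 35 ✓; rating 3 ≥ 3 ✓; grade L6 ≥ L3 ✓ → eligible.

Profit Sharing Plan, Equipment Allowance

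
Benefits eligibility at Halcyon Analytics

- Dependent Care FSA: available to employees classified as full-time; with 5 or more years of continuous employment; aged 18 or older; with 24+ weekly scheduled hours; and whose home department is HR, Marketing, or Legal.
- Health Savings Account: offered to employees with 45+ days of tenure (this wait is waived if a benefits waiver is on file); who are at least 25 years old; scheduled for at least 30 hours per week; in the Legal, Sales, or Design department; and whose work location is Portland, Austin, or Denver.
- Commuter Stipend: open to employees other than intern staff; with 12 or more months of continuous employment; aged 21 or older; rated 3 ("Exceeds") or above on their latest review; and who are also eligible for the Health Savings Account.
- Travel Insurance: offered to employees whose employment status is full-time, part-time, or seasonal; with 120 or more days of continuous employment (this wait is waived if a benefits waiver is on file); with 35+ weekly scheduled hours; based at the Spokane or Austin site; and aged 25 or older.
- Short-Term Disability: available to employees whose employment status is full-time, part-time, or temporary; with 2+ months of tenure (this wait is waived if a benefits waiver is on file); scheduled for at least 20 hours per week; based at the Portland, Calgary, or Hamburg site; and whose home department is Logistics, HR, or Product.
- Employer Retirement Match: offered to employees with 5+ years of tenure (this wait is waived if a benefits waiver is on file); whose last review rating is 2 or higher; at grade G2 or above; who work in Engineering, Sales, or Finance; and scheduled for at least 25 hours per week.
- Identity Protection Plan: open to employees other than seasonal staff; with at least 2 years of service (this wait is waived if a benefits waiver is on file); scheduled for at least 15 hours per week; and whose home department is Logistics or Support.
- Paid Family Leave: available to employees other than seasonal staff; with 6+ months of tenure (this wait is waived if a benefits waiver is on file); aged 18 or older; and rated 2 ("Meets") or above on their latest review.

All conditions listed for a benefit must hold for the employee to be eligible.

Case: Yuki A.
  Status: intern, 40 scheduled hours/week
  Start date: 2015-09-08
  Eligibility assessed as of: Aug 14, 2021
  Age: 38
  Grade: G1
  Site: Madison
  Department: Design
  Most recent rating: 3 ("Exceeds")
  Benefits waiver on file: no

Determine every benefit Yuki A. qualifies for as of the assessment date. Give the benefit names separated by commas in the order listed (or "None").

Paid Family Leave

Service from 2015-09-08 to Aug 14, 2021: 2167 days.
Dependent Care FSA — status intern ✗ (requires full-time) → not eligible.
Health Savings Account — no waiver, service 2167 days ≥ 45 days ✓; age 38 ≥ 25 ✓; 40 hrs/wk ≥ 30 ✓; dept Design ✓; site Madison ✗ (not Portland, Austin, or Denver) → not eligible.
Commuter Stipend — status intern ✗ (excluded) → not eligible.
Travel Insurance — status intern ✗ (requires full-time, part-time, or seasonal) → not eligible.
Short-Term Disability — status intern ✗ (requires full-time, part-time, or temporary) → not eligible.
Employer Retirement Match — no waiver, service 2167 days ≥ 5 years (≈1825 days) ✓; rating 3 ≥ 2 ✓; grade G1 < G2 ✗ → not eligible.
Identity Protection Plan — status intern ✓ (not excluded); no waiver, service 2167 days ≥ 2 years (≈730 days) ✓; 40 hrs/wk ≥ 15 ✓; dept Design ✗ → not eligible.
Paid Family Leave — status intern ✓ (not excluded); no waiver, service 2167 days ≥ 6 months (≈180 days) ✓; age 38 ≥ 18 ✓; rating 3 ≥ 2 ✓ → eligible.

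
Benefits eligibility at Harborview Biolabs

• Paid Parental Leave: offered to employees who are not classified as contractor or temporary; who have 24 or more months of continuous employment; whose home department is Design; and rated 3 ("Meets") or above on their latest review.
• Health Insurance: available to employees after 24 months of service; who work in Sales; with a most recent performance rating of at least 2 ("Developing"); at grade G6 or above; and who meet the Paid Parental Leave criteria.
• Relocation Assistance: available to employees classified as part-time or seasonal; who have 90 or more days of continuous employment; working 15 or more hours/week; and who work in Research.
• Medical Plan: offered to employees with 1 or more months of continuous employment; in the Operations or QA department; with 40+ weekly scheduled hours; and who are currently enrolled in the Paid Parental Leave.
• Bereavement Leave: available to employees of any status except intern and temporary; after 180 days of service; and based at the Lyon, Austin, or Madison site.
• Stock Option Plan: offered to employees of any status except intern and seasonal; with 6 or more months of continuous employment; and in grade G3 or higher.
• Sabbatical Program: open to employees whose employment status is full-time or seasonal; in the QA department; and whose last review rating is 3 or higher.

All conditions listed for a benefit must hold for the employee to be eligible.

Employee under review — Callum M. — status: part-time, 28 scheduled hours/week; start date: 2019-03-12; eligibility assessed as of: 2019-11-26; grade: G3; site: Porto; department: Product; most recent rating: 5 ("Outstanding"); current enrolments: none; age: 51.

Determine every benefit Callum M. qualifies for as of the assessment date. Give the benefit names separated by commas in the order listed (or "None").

Stock Option Plan

Service from 2019-03-12 to 2019-11-26: 259 days.
Paid Parental Leave — status part-time ✓ (not excluded); service 259 days < 24 months (≈720 days) ✗ → not eligible.
Health Insurance — service 259 days < 24 months (≈720 days) ✗ → not eligible.
Relocation Assistance — status part-time ✓; service 259 days ≥ 90 days ✓; 28 hrs/wk ≥ 15 ✓; dept Product ✗ → not eligible.
Medical Plan — service 259 days ≥ 1 month (≈30 days) ✓; dept Product ✗ → not eligible.
Bereavement Leave — status part-time ✓ (not excluded); service 259 days ≥ 180 days ✓; site Porto ✗ (not Lyon, Austin, or Madison) → not eligible.
Stock Option Plan — status part-time ✓ (not excluded); service 259 days ≥ 6 months (≈180 days) ✓; grade G3 ≥ G3 ✓ → eligible.
Sabbatical Program — status part-time ✗ (requires full-time or seasonal) → not eligible.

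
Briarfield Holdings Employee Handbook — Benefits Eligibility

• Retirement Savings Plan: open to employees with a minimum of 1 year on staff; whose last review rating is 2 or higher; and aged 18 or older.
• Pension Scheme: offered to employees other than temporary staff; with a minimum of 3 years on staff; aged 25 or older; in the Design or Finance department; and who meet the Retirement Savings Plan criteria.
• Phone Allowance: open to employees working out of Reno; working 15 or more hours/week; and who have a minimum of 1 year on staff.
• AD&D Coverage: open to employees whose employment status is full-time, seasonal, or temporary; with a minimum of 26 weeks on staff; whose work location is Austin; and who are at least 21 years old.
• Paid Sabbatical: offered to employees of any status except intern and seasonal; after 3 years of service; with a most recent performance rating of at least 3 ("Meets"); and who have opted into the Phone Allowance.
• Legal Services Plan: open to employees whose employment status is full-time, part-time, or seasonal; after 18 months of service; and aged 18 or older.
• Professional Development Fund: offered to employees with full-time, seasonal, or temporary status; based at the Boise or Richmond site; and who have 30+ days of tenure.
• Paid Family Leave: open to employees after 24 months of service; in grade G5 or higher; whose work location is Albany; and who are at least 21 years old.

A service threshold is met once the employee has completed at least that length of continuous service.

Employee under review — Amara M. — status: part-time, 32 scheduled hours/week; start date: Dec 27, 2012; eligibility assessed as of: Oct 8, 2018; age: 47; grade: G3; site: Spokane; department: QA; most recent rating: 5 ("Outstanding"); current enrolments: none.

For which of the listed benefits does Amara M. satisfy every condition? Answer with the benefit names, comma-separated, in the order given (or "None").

Retirement Savings Plan, Legal Services Plan

Service from Dec 27, 2012 to Oct 8, 2018: 2111 days.
Retirement Savings Plan — service 2111 days ≥ 1 year (≈365 days) ✓; rating 5 ≥ 2 ✓; age 47 ≥ 18 ✓ → eligible.
Pension Scheme — status part-time ✓ (not excluded); service 2111 days ≥ 3 years (≈1095 days) ✓; age 47 ≥ 25 ✓; dept QA ✗ → not eligible.
Phone Allowance — site Spokane ✗ (not Reno) → not eligible.
AD&D Coverage — status part-time ✗ (requires full-time, seasonal, or temporary) → not eligible.
Paid Sabbatical — status part-time ✓ (not excluded); service 2111 days ≥ 3 years (≈1095 days) ✓; rating 5 ≥ 3 ✓; not enrolled in Phone Allowance ✗ → not eligible.
Legal Services Plan — status part-time ✓; service 2111 days ≥ 18 months (≈540 days) ✓; age 47 ≥ 18 ✓ → eligible.
Professional Development Fund — status part-time ✗ (requires full-time, seasonal, or temporary) → not eligible.
Paid Family Leave — service 2111 days ≥ 24 months (≈720 days) ✓; grade G3 < G5 ✗ → not eligible.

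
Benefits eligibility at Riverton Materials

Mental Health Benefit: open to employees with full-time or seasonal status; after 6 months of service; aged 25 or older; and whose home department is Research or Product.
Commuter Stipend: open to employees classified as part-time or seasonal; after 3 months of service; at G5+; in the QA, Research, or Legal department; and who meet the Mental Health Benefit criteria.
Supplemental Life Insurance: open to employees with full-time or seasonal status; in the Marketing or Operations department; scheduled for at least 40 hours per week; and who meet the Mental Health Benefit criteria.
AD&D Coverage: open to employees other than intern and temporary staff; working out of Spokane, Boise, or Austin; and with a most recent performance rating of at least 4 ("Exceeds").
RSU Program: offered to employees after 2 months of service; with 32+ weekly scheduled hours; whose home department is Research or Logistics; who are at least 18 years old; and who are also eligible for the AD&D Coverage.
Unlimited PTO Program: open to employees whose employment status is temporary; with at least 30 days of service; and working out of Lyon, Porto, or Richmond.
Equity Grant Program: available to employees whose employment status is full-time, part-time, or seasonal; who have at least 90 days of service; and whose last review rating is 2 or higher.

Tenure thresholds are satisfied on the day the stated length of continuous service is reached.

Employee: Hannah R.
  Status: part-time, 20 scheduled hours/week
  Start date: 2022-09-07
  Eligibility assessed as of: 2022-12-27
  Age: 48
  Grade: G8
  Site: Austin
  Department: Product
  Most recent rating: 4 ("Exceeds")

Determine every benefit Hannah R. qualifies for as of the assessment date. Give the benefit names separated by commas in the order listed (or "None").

AD&D Coverage, Equity Grant Program

Service from 2022-09-07 to 2022-12-27: 111 days.
Mental Health Benefit — status part-time ✗ (requires full-time or seasonal) → not eligible.
Commuter Stipend — status part-time ✓; service 111 days ≥ 3 months (≈90 days) ✓; grade G8 ≥ G5 ✓; dept Product ✗ → not eligible.
Supplemental Life Insurance — status part-time ✗ (requires full-time or seasonal) → not eligible.
AD&D Coverage — status part-time ✓ (not excluded); site Austin ✓; rating 4 ≥ 4 ✓ → eligible.
RSU Program — service 111 days ≥ 2 months (≈60 days) ✓; 20 hrs/wk < 32 ✗ → not eligible.
Unlimited PTO Program — status part-time ✗ (requires temporary) → not eligible.
Equity Grant Program — status part-time ✓; service 111 days ≥ 90 days ✓; rating 4 ≥ 2 ✓ → eligible.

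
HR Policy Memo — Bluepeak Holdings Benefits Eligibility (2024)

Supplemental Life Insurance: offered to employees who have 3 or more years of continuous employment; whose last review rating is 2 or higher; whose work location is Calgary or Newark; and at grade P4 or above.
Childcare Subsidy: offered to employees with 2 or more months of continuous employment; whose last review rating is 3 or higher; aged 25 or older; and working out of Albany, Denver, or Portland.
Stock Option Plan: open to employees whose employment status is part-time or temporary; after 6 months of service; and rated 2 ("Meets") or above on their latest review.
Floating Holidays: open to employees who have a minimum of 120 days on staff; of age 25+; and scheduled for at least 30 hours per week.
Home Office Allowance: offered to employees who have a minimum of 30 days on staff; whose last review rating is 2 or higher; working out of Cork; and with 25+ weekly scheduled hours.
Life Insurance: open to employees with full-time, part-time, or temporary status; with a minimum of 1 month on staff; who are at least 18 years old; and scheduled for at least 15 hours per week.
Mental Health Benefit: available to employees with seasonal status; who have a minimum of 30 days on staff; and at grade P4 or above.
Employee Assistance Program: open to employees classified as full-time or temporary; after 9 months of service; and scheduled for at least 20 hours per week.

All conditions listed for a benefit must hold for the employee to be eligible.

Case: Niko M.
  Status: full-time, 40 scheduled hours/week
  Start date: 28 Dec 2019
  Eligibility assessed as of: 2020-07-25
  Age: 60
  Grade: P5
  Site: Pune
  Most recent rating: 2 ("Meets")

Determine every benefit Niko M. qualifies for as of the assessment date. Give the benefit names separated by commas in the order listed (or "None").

Service from 28 Dec 2019 to 2020-07-25: 210 days.
Supplemental Life Insurance — service 210 days < 3 years (≈1095 days) ✗ → not eligible.
Childcare Subsidy — service 210 days ≥ 2 months (≈60 days) ✓; rating 2 < 3 ✗ → not eligible.
Stock Option Plan — status full-time ✗ (requires part-time or temporary) → not eligible.
Floating Holidays — service 210 days ≥ 120 days ✓; age 60 ≥ 25 ✓; 40 hrs/wk ≥ 30 ✓ → eligible.
Home Office Allowance — service 210 days ≥ 30 days ✓; rating 2 ≥ 2 ✓; site Pune ✗ (not Cork) → not eligible.
Life Insurance — status full-time ✓; service 210 days ≥ 1 month (≈30 days) ✓; age 60 ≥ 18 ✓; 40 hrs/wk ≥ 15 ✓ → eligible.
Mental Health Benefit — status full-time ✗ (requires seasonal) → not eligible.
Employee Assistance Program — status full-time ✓; service 210 days < 9 months (≈270 days) ✗ → not eligible.

Floating Holidays, Life Insurance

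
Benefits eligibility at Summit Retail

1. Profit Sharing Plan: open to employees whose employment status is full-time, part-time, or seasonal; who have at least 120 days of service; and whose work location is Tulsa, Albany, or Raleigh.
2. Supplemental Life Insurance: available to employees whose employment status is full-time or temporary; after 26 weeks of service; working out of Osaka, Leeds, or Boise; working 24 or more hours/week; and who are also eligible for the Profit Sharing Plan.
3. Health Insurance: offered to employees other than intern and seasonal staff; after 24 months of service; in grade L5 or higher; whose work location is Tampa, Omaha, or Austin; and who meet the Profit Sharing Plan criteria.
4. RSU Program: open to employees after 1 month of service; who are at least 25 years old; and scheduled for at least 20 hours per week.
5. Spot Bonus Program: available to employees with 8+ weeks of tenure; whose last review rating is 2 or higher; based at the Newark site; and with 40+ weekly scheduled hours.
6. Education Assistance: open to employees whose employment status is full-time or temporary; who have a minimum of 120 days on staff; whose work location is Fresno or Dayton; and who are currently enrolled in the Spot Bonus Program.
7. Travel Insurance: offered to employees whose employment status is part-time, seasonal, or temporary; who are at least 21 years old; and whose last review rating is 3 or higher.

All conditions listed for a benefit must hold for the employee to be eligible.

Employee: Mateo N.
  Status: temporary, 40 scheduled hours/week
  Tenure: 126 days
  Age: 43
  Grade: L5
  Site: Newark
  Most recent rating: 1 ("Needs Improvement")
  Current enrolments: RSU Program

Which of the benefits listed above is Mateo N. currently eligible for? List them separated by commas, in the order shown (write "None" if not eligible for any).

RSU Program

Profit Sharing Plan — status temporary ✗ (requires full-time, part-time, or seasonal) → not eligible.
Supplemental Life Insurance — status temporary ✓; service 126 days < 26 weeks (≈182 days) ✗ → not eligible.
Health Insurance — status temporary ✓ (not excluded); service 126 days < 24 months (≈720 days) ✗ → not eligible.
RSU Program — service 126 days ≥ 1 month (≈30 days) ✓; age 43 ≥ 25 ✓; 40 hrs/wk ≥ 20 ✓ → eligible.
Spot Bonus Program — service 126 days ≥ 8 weeks (≈56 days) ✓; rating 1 < 2 ✗ → not eligible.
Education Assistance — status temporary ✓; service 126 days ≥ 120 days ✓; site Newark ✗ (not Fresno or Dayton) → not eligible.
Travel Insurance — status temporary ✓; age 43 ≥ 21 ✓; rating 1 < 3 ✗ → not eligible.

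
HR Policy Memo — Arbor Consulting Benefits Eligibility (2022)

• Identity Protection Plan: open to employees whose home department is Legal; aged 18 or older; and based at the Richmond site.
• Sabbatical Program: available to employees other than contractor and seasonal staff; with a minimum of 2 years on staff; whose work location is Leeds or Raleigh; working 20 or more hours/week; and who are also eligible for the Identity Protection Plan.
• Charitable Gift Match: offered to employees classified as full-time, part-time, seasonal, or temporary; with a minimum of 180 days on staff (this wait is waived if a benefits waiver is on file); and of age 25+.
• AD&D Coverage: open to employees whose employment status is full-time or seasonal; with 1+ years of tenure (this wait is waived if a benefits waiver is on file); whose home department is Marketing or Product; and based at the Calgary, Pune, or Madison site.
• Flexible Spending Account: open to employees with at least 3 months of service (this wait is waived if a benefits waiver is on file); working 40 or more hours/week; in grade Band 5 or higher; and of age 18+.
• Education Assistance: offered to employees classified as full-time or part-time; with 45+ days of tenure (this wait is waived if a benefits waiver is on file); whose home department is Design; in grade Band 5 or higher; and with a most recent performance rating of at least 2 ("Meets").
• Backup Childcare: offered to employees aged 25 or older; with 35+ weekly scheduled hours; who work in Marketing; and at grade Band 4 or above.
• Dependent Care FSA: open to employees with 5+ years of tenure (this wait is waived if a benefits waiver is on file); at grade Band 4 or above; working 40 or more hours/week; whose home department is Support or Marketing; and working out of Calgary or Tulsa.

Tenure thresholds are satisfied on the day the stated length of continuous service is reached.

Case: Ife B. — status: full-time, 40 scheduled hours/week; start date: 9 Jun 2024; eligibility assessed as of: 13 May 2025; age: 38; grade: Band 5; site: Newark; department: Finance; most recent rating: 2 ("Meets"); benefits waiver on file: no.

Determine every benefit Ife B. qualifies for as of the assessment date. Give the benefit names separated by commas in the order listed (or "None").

Charitable Gift Match, Flexible Spending Account

Service from 9 Jun 2024 to 13 May 2025: 338 days.
Identity Protection Plan — dept Finance ✗ → not eligible.
Sabbatical Program — status full-time ✓ (not excluded); service 338 days < 2 years (≈730 days) ✗ → not eligible.
Charitable Gift Match — status full-time ✓; no waiver, service 338 days ≥ 180 days ✓; age 38 ≥ 25 ✓ → eligible.
AD&D Coverage — status full-time ✓; no waiver, service 338 days < 1 year (≈365 days) ✗ → not eligible.
Flexible Spending Account — no waiver, service 338 days ≥ 3 months (≈90 days) ✓; 40 hrs/wk ≥ 40 ✓; grade Band 5 ≥ Band 5 ✓; age 38 ≥ 18 ✓ → eligible.
Education Assistance — status full-time ✓; no waiver, service 338 days ≥ 45 days ✓; dept Finance ✗ → not eligible.
Backup Childcare — age 38 ≥ 25 ✓; 40 hrs/wk ≥ 35 ✓; dept Finance ✗ → not eligible.
Dependent Care FSA — no waiver, service 338 days < 5 years (≈1825 days) ✗ → not eligible.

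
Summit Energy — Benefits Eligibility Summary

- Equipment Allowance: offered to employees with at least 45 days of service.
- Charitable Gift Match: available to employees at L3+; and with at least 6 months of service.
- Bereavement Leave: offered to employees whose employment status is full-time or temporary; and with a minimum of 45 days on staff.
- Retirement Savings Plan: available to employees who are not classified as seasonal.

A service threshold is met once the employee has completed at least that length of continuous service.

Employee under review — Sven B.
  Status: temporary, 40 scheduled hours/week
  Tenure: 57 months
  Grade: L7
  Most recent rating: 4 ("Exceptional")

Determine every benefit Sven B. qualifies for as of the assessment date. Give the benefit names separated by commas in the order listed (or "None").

Equipment Allowance, Charitable Gift Match, Bereavement Leave, Retirement Savings Plan

Equipment Allowance — service 57 months ≥ 45 days ✓ → eligible.
Charitable Gift Match — grade L7 ≥ L3 ✓; service 57 months ≥ 6 months ✓ → eligible.
Bereavement Leave — status temporary ✓; service 57 months ≥ 45 days ✓ → eligible.
Retirement Savings Plan — status temporary ✓ (not excluded) → eligible.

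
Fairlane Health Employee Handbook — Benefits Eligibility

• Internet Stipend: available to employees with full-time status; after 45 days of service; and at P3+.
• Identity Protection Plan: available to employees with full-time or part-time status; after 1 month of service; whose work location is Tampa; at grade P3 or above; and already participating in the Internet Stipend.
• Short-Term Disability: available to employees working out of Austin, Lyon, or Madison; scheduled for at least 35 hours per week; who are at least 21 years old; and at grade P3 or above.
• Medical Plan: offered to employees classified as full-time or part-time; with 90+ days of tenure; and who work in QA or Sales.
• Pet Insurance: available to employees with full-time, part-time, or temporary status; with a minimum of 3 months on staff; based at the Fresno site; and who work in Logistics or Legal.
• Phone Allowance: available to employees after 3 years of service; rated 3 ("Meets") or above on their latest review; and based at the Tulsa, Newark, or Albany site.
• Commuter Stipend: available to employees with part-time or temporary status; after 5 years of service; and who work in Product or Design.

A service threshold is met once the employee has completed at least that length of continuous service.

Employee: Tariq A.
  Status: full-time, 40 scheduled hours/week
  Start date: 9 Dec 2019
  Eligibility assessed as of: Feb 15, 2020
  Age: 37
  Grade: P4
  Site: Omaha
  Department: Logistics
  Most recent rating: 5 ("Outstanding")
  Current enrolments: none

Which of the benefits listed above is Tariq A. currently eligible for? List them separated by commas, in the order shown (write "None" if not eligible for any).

Service from 9 Dec 2019 to Feb 15, 2020: 68 days.
Internet Stipend — status full-time ✓; service 68 days ≥ 45 days ✓; grade P4 ≥ P3 ✓ → eligible.
Identity Protection Plan — status full-time ✓; service 68 days ≥ 1 month (≈30 days) ✓; site Omaha ✗ (not Tampa) → not eligible.
Short-Term Disability — site Omaha ✗ (not Austin, Lyon, or Madison) → not eligible.
Medical Plan — status full-time ✓; service 68 days < 90 days ✗ → not eligible.
Pet Insurance — status full-time ✓; service 68 days < 3 months (≈90 days) ✗ → not eligible.
Phone Allowance — service 68 days < 3 years (≈1095 days) ✗ → not eligible.
Commuter Stipend — status full-time ✗ (requires part-time or temporary) → not eligible.

Internet Stipend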